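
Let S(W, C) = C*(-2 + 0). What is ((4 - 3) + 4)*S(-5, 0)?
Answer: 0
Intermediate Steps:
S(W, C) = -2*C (S(W, C) = C*(-2) = -2*C)
((4 - 3) + 4)*S(-5, 0) = ((4 - 3) + 4)*(-2*0) = (1 + 4)*0 = 5*0 = 0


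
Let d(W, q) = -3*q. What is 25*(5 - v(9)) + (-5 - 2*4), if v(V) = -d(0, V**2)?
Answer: -5963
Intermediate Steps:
v(V) = 3*V**2 (v(V) = -(-3)*V**2 = 3*V**2)
25*(5 - v(9)) + (-5 - 2*4) = 25*(5 - 3*9**2) + (-5 - 2*4) = 25*(5 - 3*81) + (-5 - 8) = 25*(5 - 1*243) - 13 = 25*(5 - 243) - 13 = 25*(-238) - 13 = -5950 - 13 = -5963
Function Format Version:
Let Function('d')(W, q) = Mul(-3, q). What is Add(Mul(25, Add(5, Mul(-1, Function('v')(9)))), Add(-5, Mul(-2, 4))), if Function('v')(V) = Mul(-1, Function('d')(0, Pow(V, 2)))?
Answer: -5963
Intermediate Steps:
Function('v')(V) = Mul(3, Pow(V, 2)) (Function('v')(V) = Mul(-1, Mul(-3, Pow(V, 2))) = Mul(3, Pow(V, 2)))
Add(Mul(25, Add(5, Mul(-1, Function('v')(9)))), Add(-5, Mul(-2, 4))) = Add(Mul(25, Add(5, Mul(-1, Mul(3, Pow(9, 2))))), Add(-5, Mul(-2, 4))) = Add(Mul(25, Add(5, Mul(-1, Mul(3, 81)))), Add(-5, -8)) = Add(Mul(25, Add(5, Mul(-1, 243))), -13) = Add(Mul(25, Add(5, -243)), -13) = Add(Mul(25, -238), -13) = Add(-5950, -13) = -5963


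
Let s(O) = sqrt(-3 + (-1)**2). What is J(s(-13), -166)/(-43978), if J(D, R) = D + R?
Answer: 83/21989 - I*sqrt(2)/43978 ≈ 0.0037746 - 3.2157e-5*I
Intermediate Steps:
s(O) = I*sqrt(2) (s(O) = sqrt(-3 + 1) = sqrt(-2) = I*sqrt(2))
J(s(-13), -166)/(-43978) = (I*sqrt(2) - 166)/(-43978) = (-166 + I*sqrt(2))*(-1/43978) = 83/21989 - I*sqrt(2)/43978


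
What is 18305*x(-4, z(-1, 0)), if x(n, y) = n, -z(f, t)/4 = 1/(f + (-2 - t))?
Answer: -73220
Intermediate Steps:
z(f, t) = -4/(-2 + f - t) (z(f, t) = -4/(f + (-2 - t)) = -4/(-2 + f - t))
18305*x(-4, z(-1, 0)) = 18305*(-4) = -73220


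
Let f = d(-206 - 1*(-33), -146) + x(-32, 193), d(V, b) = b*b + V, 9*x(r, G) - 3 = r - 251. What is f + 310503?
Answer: 2984534/9 ≈ 3.3162e+5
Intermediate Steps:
x(r, G) = -248/9 + r/9 (x(r, G) = ⅓ + (r - 251)/9 = ⅓ + (-251 + r)/9 = ⅓ + (-251/9 + r/9) = -248/9 + r/9)
d(V, b) = V + b² (d(V, b) = b² + V = V + b²)
f = 190007/9 (f = ((-206 - 1*(-33)) + (-146)²) + (-248/9 + (⅑)*(-32)) = ((-206 + 33) + 21316) + (-248/9 - 32/9) = (-173 + 21316) - 280/9 = 21143 - 280/9 = 190007/9 ≈ 21112.)
f + 310503 = 190007/9 + 310503 = 2984534/9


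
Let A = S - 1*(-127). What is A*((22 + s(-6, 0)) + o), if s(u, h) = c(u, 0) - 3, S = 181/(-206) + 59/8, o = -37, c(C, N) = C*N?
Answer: -990009/412 ≈ -2402.9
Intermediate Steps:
S = 5353/824 (S = 181*(-1/206) + 59*(⅛) = -181/206 + 59/8 = 5353/824 ≈ 6.4964)
s(u, h) = -3 (s(u, h) = u*0 - 3 = 0 - 3 = -3)
A = 110001/824 (A = 5353/824 - 1*(-127) = 5353/824 + 127 = 110001/824 ≈ 133.50)
A*((22 + s(-6, 0)) + o) = 110001*((22 - 3) - 37)/824 = 110001*(19 - 37)/824 = (110001/824)*(-18) = -990009/412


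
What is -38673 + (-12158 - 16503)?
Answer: -67334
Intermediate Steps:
-38673 + (-12158 - 16503) = -38673 - 28661 = -67334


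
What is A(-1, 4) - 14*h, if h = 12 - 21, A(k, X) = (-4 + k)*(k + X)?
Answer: 111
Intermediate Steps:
A(k, X) = (-4 + k)*(X + k)
h = -9
A(-1, 4) - 14*h = ((-1)**2 - 4*4 - 4*(-1) + 4*(-1)) - 14*(-9) = (1 - 16 + 4 - 4) + 126 = -15 + 126 = 111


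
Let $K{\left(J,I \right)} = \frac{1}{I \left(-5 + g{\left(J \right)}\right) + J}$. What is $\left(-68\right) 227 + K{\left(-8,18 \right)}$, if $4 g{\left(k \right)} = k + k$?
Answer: $- \frac{2624121}{170} \approx -15436.0$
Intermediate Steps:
$g{\left(k \right)} = \frac{k}{2}$ ($g{\left(k \right)} = \frac{k + k}{4} = \frac{2 k}{4} = \frac{k}{2}$)
$K{\left(J,I \right)} = \frac{1}{J + I \left(-5 + \frac{J}{2}\right)}$ ($K{\left(J,I \right)} = \frac{1}{I \left(-5 + \frac{J}{2}\right) + J} = \frac{1}{J + I \left(-5 + \frac{J}{2}\right)}$)
$\left(-68\right) 227 + K{\left(-8,18 \right)} = \left(-68\right) 227 + \frac{2}{\left(-10\right) 18 + 2 \left(-8\right) + 18 \left(-8\right)} = -15436 + \frac{2}{-180 - 16 - 144} = -15436 + \frac{2}{-340} = -15436 + 2 \left(- \frac{1}{340}\right) = -15436 - \frac{1}{170} = - \frac{2624121}{170}$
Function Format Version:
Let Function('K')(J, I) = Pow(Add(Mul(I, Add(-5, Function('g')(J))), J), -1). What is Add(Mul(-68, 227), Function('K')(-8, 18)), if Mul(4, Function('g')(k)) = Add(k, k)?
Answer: Rational(-2624121, 170) ≈ -15436.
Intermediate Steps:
Function('g')(k) = Mul(Rational(1, 2), k) (Function('g')(k) = Mul(Rational(1, 4), Add(k, k)) = Mul(Rational(1, 4), Mul(2, k)) = Mul(Rational(1, 2), k))
Function('K')(J, I) = Pow(Add(J, Mul(I, Add(-5, Mul(Rational(1, 2), J)))), -1) (Function('K')(J, I) = Pow(Add(Mul(I, Add(-5, Mul(Rational(1, 2), J))), J), -1) = Pow(Add(J, Mul(I, Add(-5, Mul(Rational(1, 2), J)))), -1))
Add(Mul(-68, 227), Function('K')(-8, 18)) = Add(Mul(-68, 227), Mul(2, Pow(Add(Mul(-10, 18), Mul(2, -8), Mul(18, -8)), -1))) = Add(-15436, Mul(2, Pow(Add(-180, -16, -144), -1))) = Add(-15436, Mul(2, Pow(-340, -1))) = Add(-15436, Mul(2, Rational(-1, 340))) = Add(-15436, Rational(-1, 170)) = Rational(-2624121, 170)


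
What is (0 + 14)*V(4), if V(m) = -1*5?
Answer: -70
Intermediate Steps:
V(m) = -5
(0 + 14)*V(4) = (0 + 14)*(-5) = 14*(-5) = -70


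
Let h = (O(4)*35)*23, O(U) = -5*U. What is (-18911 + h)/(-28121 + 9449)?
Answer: 35011/18672 ≈ 1.8751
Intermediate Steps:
h = -16100 (h = (-5*4*35)*23 = -20*35*23 = -700*23 = -16100)
(-18911 + h)/(-28121 + 9449) = (-18911 - 16100)/(-28121 + 9449) = -35011/(-18672) = -35011*(-1/18672) = 35011/18672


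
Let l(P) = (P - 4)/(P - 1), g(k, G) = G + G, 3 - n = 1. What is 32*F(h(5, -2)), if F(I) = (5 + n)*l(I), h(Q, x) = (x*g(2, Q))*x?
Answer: 2688/13 ≈ 206.77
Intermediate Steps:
n = 2 (n = 3 - 1*1 = 3 - 1 = 2)
g(k, G) = 2*G
l(P) = (-4 + P)/(-1 + P)
h(Q, x) = 2*Q*x**2 (h(Q, x) = (x*(2*Q))*x = (2*Q*x)*x = 2*Q*x**2)
F(I) = 7*(-4 + I)/(-1 + I) (F(I) = (5 + 2)*((-4 + I)/(-1 + I)) = 7*((-4 + I)/(-1 + I)) = 7*(-4 + I)/(-1 + I))
32*F(h(5, -2)) = 32*(7*(-4 + 2*5*(-2)**2)/(-1 + 2*5*(-2)**2)) = 32*(7*(-4 + 2*5*4)/(-1 + 2*5*4)) = 32*(7*(-4 + 40)/(-1 + 40)) = 32*(7*36/39) = 32*(7*(1/39)*36) = 32*(84/13) = 2688/13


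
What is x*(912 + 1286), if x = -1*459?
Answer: -1008882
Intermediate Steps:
x = -459
x*(912 + 1286) = -459*(912 + 1286) = -459*2198 = -1008882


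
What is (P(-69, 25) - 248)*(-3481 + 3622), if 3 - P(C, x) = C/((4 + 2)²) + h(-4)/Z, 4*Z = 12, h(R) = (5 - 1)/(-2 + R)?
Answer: -410921/12 ≈ -34243.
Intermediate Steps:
h(R) = 4/(-2 + R)
Z = 3 (Z = (¼)*12 = 3)
P(C, x) = 29/9 - C/36 (P(C, x) = 3 - (C/((4 + 2)²) + (4/(-2 - 4))/3) = 3 - (C/(6²) + (4/(-6))*(⅓)) = 3 - (C/36 + (4*(-⅙))*(⅓)) = 3 - (C*(1/36) - ⅔*⅓) = 3 - (C/36 - 2/9) = 3 - (-2/9 + C/36) = 3 + (2/9 - C/36) = 29/9 - C/36)
(P(-69, 25) - 248)*(-3481 + 3622) = ((29/9 - 1/36*(-69)) - 248)*(-3481 + 3622) = ((29/9 + 23/12) - 248)*141 = (185/36 - 248)*141 = -8743/36*141 = -410921/12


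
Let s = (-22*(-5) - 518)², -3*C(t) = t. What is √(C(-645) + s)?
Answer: √166679 ≈ 408.26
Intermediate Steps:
C(t) = -t/3
s = 166464 (s = (110 - 518)² = (-408)² = 166464)
√(C(-645) + s) = √(-⅓*(-645) + 166464) = √(215 + 166464) = √166679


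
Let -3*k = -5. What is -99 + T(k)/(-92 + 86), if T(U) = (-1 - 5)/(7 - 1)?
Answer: -593/6 ≈ -98.833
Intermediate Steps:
k = 5/3 (k = -⅓*(-5) = 5/3 ≈ 1.6667)
T(U) = -1 (T(U) = -6/6 = -6*⅙ = -1)
-99 + T(k)/(-92 + 86) = -99 - 1/(-92 + 86) = -99 - 1/(-6) = -99 - 1*(-⅙) = -99 + ⅙ = -593/6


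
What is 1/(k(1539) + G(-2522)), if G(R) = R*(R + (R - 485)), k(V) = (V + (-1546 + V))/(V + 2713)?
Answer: 1063/14822619077 ≈ 7.1715e-8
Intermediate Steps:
k(V) = (-1546 + 2*V)/(2713 + V)
G(R) = R*(-485 + 2*R) (G(R) = R*(R + (-485 + R)) = R*(-485 + 2*R))
1/(k(1539) + G(-2522)) = 1/(2*(-773 + 1539)/(2713 + 1539) - 2522*(-485 + 2*(-2522))) = 1/(2*766/4252 - 2522*(-485 - 5044)) = 1/(2*(1/4252)*766 - 2522*(-5529)) = 1/(383/1063 + 13944138) = 1/(14822619077/1063) = 1063/14822619077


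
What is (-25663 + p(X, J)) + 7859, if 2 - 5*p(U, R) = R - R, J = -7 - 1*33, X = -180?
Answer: -89018/5 ≈ -17804.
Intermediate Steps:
J = -40 (J = -7 - 33 = -40)
p(U, R) = 2/5 (p(U, R) = 2/5 - (R - R)/5 = 2/5 - 1/5*0 = 2/5 + 0 = 2/5)
(-25663 + p(X, J)) + 7859 = (-25663 + 2/5) + 7859 = -128313/5 + 7859 = -89018/5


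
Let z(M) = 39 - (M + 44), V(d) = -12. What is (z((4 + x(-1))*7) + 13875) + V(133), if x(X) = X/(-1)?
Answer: 13823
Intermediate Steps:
x(X) = -X (x(X) = X*(-1) = -X)
z(M) = -5 - M (z(M) = 39 - (44 + M) = 39 + (-44 - M) = -5 - M)
(z((4 + x(-1))*7) + 13875) + V(133) = ((-5 - (4 - 1*(-1))*7) + 13875) - 12 = ((-5 - (4 + 1)*7) + 13875) - 12 = ((-5 - 5*7) + 13875) - 12 = ((-5 - 1*35) + 13875) - 12 = ((-5 - 35) + 13875) - 12 = (-40 + 13875) - 12 = 13835 - 12 = 13823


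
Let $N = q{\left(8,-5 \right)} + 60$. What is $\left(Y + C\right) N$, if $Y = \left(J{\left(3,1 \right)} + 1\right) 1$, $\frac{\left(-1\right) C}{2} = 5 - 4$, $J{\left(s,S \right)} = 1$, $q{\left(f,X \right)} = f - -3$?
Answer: $0$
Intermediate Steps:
$q{\left(f,X \right)} = 3 + f$ ($q{\left(f,X \right)} = f + 3 = 3 + f$)
$C = -2$ ($C = - 2 \left(5 - 4\right) = \left(-2\right) 1 = -2$)
$N = 71$ ($N = \left(3 + 8\right) + 60 = 11 + 60 = 71$)
$Y = 2$ ($Y = \left(1 + 1\right) 1 = 2 \cdot 1 = 2$)
$\left(Y + C\right) N = \left(2 - 2\right) 71 = 0 \cdot 71 = 0$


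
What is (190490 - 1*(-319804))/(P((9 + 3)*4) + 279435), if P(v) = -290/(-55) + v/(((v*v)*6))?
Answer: 1616611392/885266795 ≈ 1.8261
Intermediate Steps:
P(v) = 58/11 + 1/(6*v) (P(v) = -290*(-1/55) + v/((v**2*6)) = 58/11 + v/((6*v**2)) = 58/11 + v*(1/(6*v**2)) = 58/11 + 1/(6*v))
(190490 - 1*(-319804))/(P((9 + 3)*4) + 279435) = (190490 - 1*(-319804))/((11 + 348*((9 + 3)*4))/(66*(((9 + 3)*4))) + 279435) = (190490 + 319804)/((11 + 348*(12*4))/(66*((12*4))) + 279435) = 510294/((1/66)*(11 + 348*48)/48 + 279435) = 510294/((1/66)*(1/48)*(11 + 16704) + 279435) = 510294/((1/66)*(1/48)*16715 + 279435) = 510294/(16715/3168 + 279435) = 510294/(885266795/3168) = 510294*(3168/885266795) = 1616611392/885266795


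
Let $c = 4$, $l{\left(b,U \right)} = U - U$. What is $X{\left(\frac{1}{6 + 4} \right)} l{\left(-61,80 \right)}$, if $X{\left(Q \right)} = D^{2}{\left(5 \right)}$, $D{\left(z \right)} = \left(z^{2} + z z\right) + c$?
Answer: $0$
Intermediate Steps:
$l{\left(b,U \right)} = 0$
$D{\left(z \right)} = 4 + 2 z^{2}$ ($D{\left(z \right)} = \left(z^{2} + z z\right) + 4 = \left(z^{2} + z^{2}\right) + 4 = 2 z^{2} + 4 = 4 + 2 z^{2}$)
$X{\left(Q \right)} = 2916$ ($X{\left(Q \right)} = \left(4 + 2 \cdot 5^{2}\right)^{2} = \left(4 + 2 \cdot 25\right)^{2} = \left(4 + 50\right)^{2} = 54^{2} = 2916$)
$X{\left(\frac{1}{6 + 4} \right)} l{\left(-61,80 \right)} = 2916 \cdot 0 = 0$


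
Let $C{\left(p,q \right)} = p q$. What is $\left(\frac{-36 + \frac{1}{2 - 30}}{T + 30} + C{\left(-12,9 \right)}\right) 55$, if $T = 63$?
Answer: $- \frac{15523255}{2604} \approx -5961.3$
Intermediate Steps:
$\left(\frac{-36 + \frac{1}{2 - 30}}{T + 30} + C{\left(-12,9 \right)}\right) 55 = \left(\frac{-36 + \frac{1}{2 - 30}}{63 + 30} - 108\right) 55 = \left(\frac{-36 + \frac{1}{-28}}{93} - 108\right) 55 = \left(\left(-36 - \frac{1}{28}\right) \frac{1}{93} - 108\right) 55 = \left(\left(- \frac{1009}{28}\right) \frac{1}{93} - 108\right) 55 = \left(- \frac{1009}{2604} - 108\right) 55 = \left(- \frac{282241}{2604}\right) 55 = - \frac{15523255}{2604}$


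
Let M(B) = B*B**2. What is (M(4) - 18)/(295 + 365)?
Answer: 23/330 ≈ 0.069697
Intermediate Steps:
M(B) = B**3
(M(4) - 18)/(295 + 365) = (4**3 - 18)/(295 + 365) = (64 - 18)/660 = 46*(1/660) = 23/330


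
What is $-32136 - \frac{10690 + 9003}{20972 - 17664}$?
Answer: $- \frac{106325581}{3308} \approx -32142.0$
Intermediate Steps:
$-32136 - \frac{10690 + 9003}{20972 - 17664} = -32136 - \frac{19693}{3308} = - \frac{106325581}{3308}$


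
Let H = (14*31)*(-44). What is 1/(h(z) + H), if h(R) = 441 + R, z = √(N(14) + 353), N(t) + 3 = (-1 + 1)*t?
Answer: -533/9943105 - √14/69601735 ≈ -5.3659e-5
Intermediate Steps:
N(t) = -3 (N(t) = -3 + (-1 + 1)*t = -3 + 0*t = -3 + 0 = -3)
H = -19096 (H = 434*(-44) = -19096)
z = 5*√14 (z = √(-3 + 353) = √350 = 5*√14 ≈ 18.708)
1/(h(z) + H) = 1/((441 + 5*√14) - 19096) = 1/(-18655 + 5*√14)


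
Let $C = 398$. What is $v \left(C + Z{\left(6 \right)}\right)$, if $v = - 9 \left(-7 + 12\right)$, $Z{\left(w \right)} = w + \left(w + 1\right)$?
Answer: $-18495$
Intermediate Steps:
$Z{\left(w \right)} = 1 + 2 w$ ($Z{\left(w \right)} = w + \left(1 + w\right) = 1 + 2 w$)
$v = -45$ ($v = \left(-9\right) 5 = -45$)
$v \left(C + Z{\left(6 \right)}\right) = - 45 \left(398 + \left(1 + 2 \cdot 6\right)\right) = - 45 \left(398 + \left(1 + 12\right)\right) = - 45 \left(398 + 13\right) = \left(-45\right) 411 = -18495$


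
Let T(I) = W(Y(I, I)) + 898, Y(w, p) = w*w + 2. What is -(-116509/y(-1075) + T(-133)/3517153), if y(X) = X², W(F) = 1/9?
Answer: 3678678893018/36580589420625 ≈ 0.10056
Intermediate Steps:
Y(w, p) = 2 + w² (Y(w, p) = w² + 2 = 2 + w²)
W(F) = ⅑
T(I) = 8083/9 (T(I) = ⅑ + 898 = 8083/9)
-(-116509/y(-1075) + T(-133)/3517153) = -(-116509/((-1075)²) + (8083/9)/3517153) = -(-116509/1155625 + (8083/9)*(1/3517153)) = -(-116509*1/1155625 + 8083/31654377) = -(-116509/1155625 + 8083/31654377) = -1*(-3678678893018/36580589420625) = 3678678893018/36580589420625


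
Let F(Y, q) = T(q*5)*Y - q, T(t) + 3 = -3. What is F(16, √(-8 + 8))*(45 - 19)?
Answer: -2496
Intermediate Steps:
T(t) = -6 (T(t) = -3 - 3 = -6)
F(Y, q) = -q - 6*Y (F(Y, q) = -6*Y - q = -q - 6*Y)
F(16, √(-8 + 8))*(45 - 19) = (-√(-8 + 8) - 6*16)*(45 - 19) = (-√0 - 96)*26 = (-1*0 - 96)*26 = (0 - 96)*26 = -96*26 = -2496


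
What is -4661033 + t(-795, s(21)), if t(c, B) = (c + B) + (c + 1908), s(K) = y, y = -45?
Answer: -4660760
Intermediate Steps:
s(K) = -45
t(c, B) = 1908 + B + 2*c (t(c, B) = (B + c) + (1908 + c) = 1908 + B + 2*c)
-4661033 + t(-795, s(21)) = -4661033 + (1908 - 45 + 2*(-795)) = -4661033 + (1908 - 45 - 1590) = -4661033 + 273 = -4660760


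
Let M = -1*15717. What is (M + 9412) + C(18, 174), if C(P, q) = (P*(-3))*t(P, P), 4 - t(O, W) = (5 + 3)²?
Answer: -3065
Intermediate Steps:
t(O, W) = -60 (t(O, W) = 4 - (5 + 3)² = 4 - 1*8² = 4 - 1*64 = 4 - 64 = -60)
C(P, q) = 180*P (C(P, q) = (P*(-3))*(-60) = -3*P*(-60) = 180*P)
M = -15717
(M + 9412) + C(18, 174) = (-15717 + 9412) + 180*18 = -6305 + 3240 = -3065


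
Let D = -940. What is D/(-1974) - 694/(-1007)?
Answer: 24644/21147 ≈ 1.1654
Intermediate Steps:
D/(-1974) - 694/(-1007) = -940/(-1974) - 694/(-1007) = -940*(-1/1974) - 694*(-1/1007) = 10/21 + 694/1007 = 24644/21147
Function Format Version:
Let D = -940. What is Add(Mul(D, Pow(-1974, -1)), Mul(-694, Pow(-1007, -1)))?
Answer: Rational(24644, 21147) ≈ 1.1654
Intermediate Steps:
Add(Mul(D, Pow(-1974, -1)), Mul(-694, Pow(-1007, -1))) = Add(Mul(-940, Pow(-1974, -1)), Mul(-694, Pow(-1007, -1))) = Add(Mul(-940, Rational(-1, 1974)), Mul(-694, Rational(-1, 1007))) = Add(Rational(10, 21), Rational(694, 1007)) = Rational(24644, 21147)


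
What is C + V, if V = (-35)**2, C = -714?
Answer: 511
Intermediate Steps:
V = 1225
C + V = -714 + 1225 = 511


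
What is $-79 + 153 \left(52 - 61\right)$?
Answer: $-1456$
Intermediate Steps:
$-79 + 153 \left(52 - 61\right) = -79 + 153 \left(-9\right) = -79 - 1377 = -1456$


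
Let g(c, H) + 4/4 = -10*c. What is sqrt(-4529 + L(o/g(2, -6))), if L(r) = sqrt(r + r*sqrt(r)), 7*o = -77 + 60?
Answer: sqrt(-1997289 + 3*sqrt(119)*sqrt(21 + sqrt(51)))/21 ≈ 67.295*I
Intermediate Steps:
o = -17/7 (o = (-77 + 60)/7 = (1/7)*(-17) = -17/7 ≈ -2.4286)
g(c, H) = -1 - 10*c
L(r) = sqrt(r + r**(3/2))
sqrt(-4529 + L(o/g(2, -6))) = sqrt(-4529 + sqrt(-17/(7*(-1 - 10*2)) + (-17/(7*(-1 - 10*2)))**(3/2))) = sqrt(-4529 + sqrt(-17/(7*(-1 - 20)) + (-17/(7*(-1 - 20)))**(3/2))) = sqrt(-4529 + sqrt(-17/7/(-21) + (-17/7/(-21))**(3/2))) = sqrt(-4529 + sqrt(-17/7*(-1/21) + (-17/7*(-1/21))**(3/2))) = sqrt(-4529 + sqrt(17/147 + (17/147)**(3/2))) = sqrt(-4529 + sqrt(17/147 + 17*sqrt(51)/3087))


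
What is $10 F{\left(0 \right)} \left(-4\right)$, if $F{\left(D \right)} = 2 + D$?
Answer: $-80$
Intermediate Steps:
$10 F{\left(0 \right)} \left(-4\right) = 10 \left(2 + 0\right) \left(-4\right) = 10 \cdot 2 \left(-4\right) = 20 \left(-4\right) = -80$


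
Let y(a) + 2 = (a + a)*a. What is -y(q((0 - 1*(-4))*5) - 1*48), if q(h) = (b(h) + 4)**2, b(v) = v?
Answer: -557566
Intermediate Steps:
q(h) = (4 + h)**2 (q(h) = (h + 4)**2 = (4 + h)**2)
y(a) = -2 + 2*a**2 (y(a) = -2 + (a + a)*a = -2 + (2*a)*a = -2 + 2*a**2)
-y(q((0 - 1*(-4))*5) - 1*48) = -(-2 + 2*((4 + (0 - 1*(-4))*5)**2 - 1*48)**2) = -(-2 + 2*((4 + (0 + 4)*5)**2 - 48)**2) = -(-2 + 2*((4 + 4*5)**2 - 48)**2) = -(-2 + 2*((4 + 20)**2 - 48)**2) = -(-2 + 2*(24**2 - 48)**2) = -(-2 + 2*(576 - 48)**2) = -(-2 + 2*528**2) = -(-2 + 2*278784) = -(-2 + 557568) = -1*557566 = -557566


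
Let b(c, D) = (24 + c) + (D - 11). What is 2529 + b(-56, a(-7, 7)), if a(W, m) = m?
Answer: 2493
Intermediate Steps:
b(c, D) = 13 + D + c (b(c, D) = (24 + c) + (-11 + D) = 13 + D + c)
2529 + b(-56, a(-7, 7)) = 2529 + (13 + 7 - 56) = 2529 - 36 = 2493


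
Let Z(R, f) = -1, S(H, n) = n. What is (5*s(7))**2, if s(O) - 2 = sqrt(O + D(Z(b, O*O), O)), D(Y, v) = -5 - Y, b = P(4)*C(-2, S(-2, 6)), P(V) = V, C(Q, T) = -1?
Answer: 175 + 100*sqrt(3) ≈ 348.21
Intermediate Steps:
b = -4 (b = 4*(-1) = -4)
s(O) = 2 + sqrt(-4 + O) (s(O) = 2 + sqrt(O + (-5 - 1*(-1))) = 2 + sqrt(O + (-5 + 1)) = 2 + sqrt(O - 4) = 2 + sqrt(-4 + O))
(5*s(7))**2 = (5*(2 + sqrt(-4 + 7)))**2 = (5*(2 + sqrt(3)))**2 = (10 + 5*sqrt(3))**2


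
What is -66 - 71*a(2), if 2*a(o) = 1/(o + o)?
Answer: -599/8 ≈ -74.875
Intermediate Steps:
a(o) = 1/(4*o) (a(o) = 1/(2*(o + o)) = 1/(2*((2*o))) = (1/(2*o))/2 = 1/(4*o))
-66 - 71*a(2) = -66 - 71/(4*2) = -66 - 71*1/8 = -66 - 71/8 = -599/8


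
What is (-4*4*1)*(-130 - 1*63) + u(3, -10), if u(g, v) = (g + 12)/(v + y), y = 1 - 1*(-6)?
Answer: 3083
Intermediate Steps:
y = 7 (y = 1 + 6 = 7)
u(g, v) = (12 + g)/(7 + v) (u(g, v) = (g + 12)/(v + 7) = (12 + g)/(7 + v))
(-4*4*1)*(-130 - 1*63) + u(3, -10) = (-4*4*1)*(-130 - 1*63) + (12 + 3)/(7 - 10) = (-16*1)*(-130 - 63) + 15/(-3) = -16*(-193) - ⅓*15 = 3088 - 5 = 3083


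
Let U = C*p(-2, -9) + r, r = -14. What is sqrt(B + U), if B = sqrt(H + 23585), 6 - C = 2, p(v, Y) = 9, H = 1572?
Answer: sqrt(22 + sqrt(25157)) ≈ 13.439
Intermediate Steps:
C = 4 (C = 6 - 1*2 = 6 - 2 = 4)
B = sqrt(25157) (B = sqrt(1572 + 23585) = sqrt(25157) ≈ 158.61)
U = 22 (U = 4*9 - 14 = 36 - 14 = 22)
sqrt(B + U) = sqrt(sqrt(25157) + 22) = sqrt(22 + sqrt(25157))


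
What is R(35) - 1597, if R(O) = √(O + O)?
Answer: -1597 + √70 ≈ -1588.6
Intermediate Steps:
R(O) = √2*√O (R(O) = √(2*O) = √2*√O)
R(35) - 1597 = √2*√35 - 1597 = √70 - 1597 = -1597 + √70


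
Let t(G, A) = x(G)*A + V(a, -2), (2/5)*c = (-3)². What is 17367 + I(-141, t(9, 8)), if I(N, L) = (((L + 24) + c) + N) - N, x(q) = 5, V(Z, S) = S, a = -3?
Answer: 34903/2 ≈ 17452.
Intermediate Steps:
c = 45/2 (c = (5/2)*(-3)² = (5/2)*9 = 45/2 ≈ 22.500)
t(G, A) = -2 + 5*A (t(G, A) = 5*A - 2 = -2 + 5*A)
I(N, L) = 93/2 + L (I(N, L) = (((L + 24) + 45/2) + N) - N = (((24 + L) + 45/2) + N) - N = ((93/2 + L) + N) - N = (93/2 + L + N) - N = 93/2 + L)
17367 + I(-141, t(9, 8)) = 17367 + (93/2 + (-2 + 5*8)) = 17367 + (93/2 + (-2 + 40)) = 17367 + (93/2 + 38) = 17367 + 169/2 = 34903/2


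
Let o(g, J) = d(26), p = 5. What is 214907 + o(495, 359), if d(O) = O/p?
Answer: 1074561/5 ≈ 2.1491e+5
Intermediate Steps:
d(O) = O/5
o(g, J) = 26/5 (o(g, J) = (1/5)*26 = 26/5)
214907 + o(495, 359) = 214907 + 26/5 = 1074561/5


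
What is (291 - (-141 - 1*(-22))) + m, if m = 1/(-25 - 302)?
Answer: 134069/327 ≈ 410.00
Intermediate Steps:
m = -1/327 (m = 1/(-327) = -1/327 ≈ -0.0030581)
(291 - (-141 - 1*(-22))) + m = (291 - (-141 - 1*(-22))) - 1/327 = (291 - (-141 + 22)) - 1/327 = (291 - 1*(-119)) - 1/327 = (291 + 119) - 1/327 = 410 - 1/327 = 134069/327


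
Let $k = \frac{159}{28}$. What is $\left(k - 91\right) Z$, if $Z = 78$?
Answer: $- \frac{93171}{14} \approx -6655.1$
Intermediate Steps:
$k = \frac{159}{28}$ ($k = 159 \cdot \frac{1}{28} = \frac{159}{28} \approx 5.6786$)
$\left(k - 91\right) Z = \left(\frac{159}{28} - 91\right) 78 = \left(- \frac{2389}{28}\right) 78 = - \frac{93171}{14}$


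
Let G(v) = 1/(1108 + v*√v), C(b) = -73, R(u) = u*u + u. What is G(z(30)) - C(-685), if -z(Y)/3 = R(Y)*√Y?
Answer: 73 + 1/(1108 - 83700*I*3^(¾)*10^(¼)*√31) ≈ 73.0 + 5.2936e-7*I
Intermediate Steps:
R(u) = u + u² (R(u) = u² + u = u + u²)
z(Y) = -3*Y^(3/2)*(1 + Y) (z(Y) = -3*Y*(1 + Y)*√Y = -3*Y^(3/2)*(1 + Y))
G(v) = 1/(1108 + v^(3/2))
G(z(30)) - C(-685) = 1/(1108 + (3*30^(3/2)*(-1 - 1*30))^(3/2)) - 1*(-73) = 1/(1108 + (3*(30*√30)*(-1 - 30))^(3/2)) + 73 = 1/(1108 + (3*(30*√30)*(-31))^(3/2)) + 73 = 1/(1108 + (-2790*√30)^(3/2)) + 73 = 1/(1108 - 83700*I*3^(¾)*10^(¼)*√31) + 73 = 73 + 1/(1108 - 83700*I*3^(¾)*10^(¼)*√31)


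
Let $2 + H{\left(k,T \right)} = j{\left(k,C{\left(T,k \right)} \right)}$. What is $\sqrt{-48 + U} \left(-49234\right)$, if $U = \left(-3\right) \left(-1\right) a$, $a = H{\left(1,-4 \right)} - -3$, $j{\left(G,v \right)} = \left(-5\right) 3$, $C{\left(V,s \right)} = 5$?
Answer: $- 147702 i \sqrt{10} \approx - 4.6708 \cdot 10^{5} i$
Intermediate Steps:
$j{\left(G,v \right)} = -15$
$H{\left(k,T \right)} = -17$ ($H{\left(k,T \right)} = -2 - 15 = -17$)
$a = -14$ ($a = -17 - -3 = -17 + 3 = -14$)
$U = -42$ ($U = \left(-3\right) \left(-1\right) \left(-14\right) = 3 \left(-14\right) = -42$)
$\sqrt{-48 + U} \left(-49234\right) = \sqrt{-48 - 42} \left(-49234\right) = \sqrt{-90} \left(-49234\right) = 3 i \sqrt{10} \left(-49234\right) = - 147702 i \sqrt{10}$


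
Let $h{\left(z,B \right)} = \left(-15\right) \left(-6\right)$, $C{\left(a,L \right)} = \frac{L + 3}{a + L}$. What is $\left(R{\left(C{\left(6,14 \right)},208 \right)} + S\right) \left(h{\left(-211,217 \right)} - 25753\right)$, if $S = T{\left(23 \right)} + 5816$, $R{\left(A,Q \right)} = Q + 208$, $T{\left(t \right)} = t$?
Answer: $-160522065$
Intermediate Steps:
$C{\left(a,L \right)} = \frac{3 + L}{L + a}$
$R{\left(A,Q \right)} = 208 + Q$
$h{\left(z,B \right)} = 90$
$S = 5839$ ($S = 23 + 5816 = 5839$)
$\left(R{\left(C{\left(6,14 \right)},208 \right)} + S\right) \left(h{\left(-211,217 \right)} - 25753\right) = \left(\left(208 + 208\right) + 5839\right) \left(90 - 25753\right) = \left(416 + 5839\right) \left(-25663\right) = 6255 \left(-25663\right) = -160522065$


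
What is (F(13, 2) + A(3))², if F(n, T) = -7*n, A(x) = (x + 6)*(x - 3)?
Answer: 8281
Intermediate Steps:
A(x) = (-3 + x)*(6 + x) (A(x) = (6 + x)*(-3 + x) = (-3 + x)*(6 + x))
(F(13, 2) + A(3))² = (-7*13 + (-18 + 3² + 3*3))² = (-91 + (-18 + 9 + 9))² = (-91 + 0)² = (-91)² = 8281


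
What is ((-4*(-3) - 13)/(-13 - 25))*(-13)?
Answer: -13/38 ≈ -0.34211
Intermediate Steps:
((-4*(-3) - 13)/(-13 - 25))*(-13) = ((12 - 13)/(-38))*(-13) = -1*(-1/38)*(-13) = (1/38)*(-13) = -13/38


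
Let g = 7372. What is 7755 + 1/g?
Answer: 57169861/7372 ≈ 7755.0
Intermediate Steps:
7755 + 1/g = 7755 + 1/7372 = 57169861/7372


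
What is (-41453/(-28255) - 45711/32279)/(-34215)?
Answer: -46497082/31205556206175 ≈ -1.4900e-6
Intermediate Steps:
(-41453/(-28255) - 45711/32279)/(-34215) = (-41453*(-1/28255) - 45711*1/32279)*(-1/34215) = (41453/28255 - 45711/32279)*(-1/34215) = (46497082/912043145)*(-1/34215) = -46497082/31205556206175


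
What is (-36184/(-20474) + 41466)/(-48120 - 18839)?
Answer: -424505534/685459283 ≈ -0.61930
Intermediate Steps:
(-36184/(-20474) + 41466)/(-48120 - 18839) = (-36184*(-1/20474) + 41466)/(-66959) = (18092/10237 + 41466)*(-1/66959) = (424505534/10237)*(-1/66959) = -424505534/685459283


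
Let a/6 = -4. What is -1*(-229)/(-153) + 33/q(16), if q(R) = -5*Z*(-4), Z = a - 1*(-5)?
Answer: -92069/58140 ≈ -1.5836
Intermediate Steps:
a = -24 (a = 6*(-4) = -24)
Z = -19 (Z = -24 - 1*(-5) = -24 + 5 = -19)
q(R) = -380 (q(R) = -5*(-19)*(-4) = 95*(-4) = -380)
-1*(-229)/(-153) + 33/q(16) = -1*(-229)/(-153) + 33/(-380) = 229*(-1/153) + 33*(-1/380) = -229/153 - 33/380 = -92069/58140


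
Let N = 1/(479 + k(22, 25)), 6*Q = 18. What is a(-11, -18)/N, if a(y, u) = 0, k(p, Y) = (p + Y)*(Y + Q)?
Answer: 0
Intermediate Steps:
Q = 3 (Q = (⅙)*18 = 3)
k(p, Y) = (3 + Y)*(Y + p) (k(p, Y) = (p + Y)*(Y + 3) = (Y + p)*(3 + Y) = (3 + Y)*(Y + p))
N = 1/1795 (N = 1/(479 + (25² + 3*25 + 3*22 + 25*22)) = 1/(479 + (625 + 75 + 66 + 550)) = 1/(479 + 1316) = 1/1795 ≈ 0.00055710)
a(-11, -18)/N = 0/(1/1795) = 0*1795 = 0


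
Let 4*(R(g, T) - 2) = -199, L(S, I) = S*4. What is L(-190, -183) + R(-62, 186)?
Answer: -3231/4 ≈ -807.75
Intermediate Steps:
L(S, I) = 4*S
R(g, T) = -191/4 (R(g, T) = 2 + (¼)*(-199) = 2 - 199/4 = -191/4)
L(-190, -183) + R(-62, 186) = 4*(-190) - 191/4 = -760 - 191/4 = -3231/4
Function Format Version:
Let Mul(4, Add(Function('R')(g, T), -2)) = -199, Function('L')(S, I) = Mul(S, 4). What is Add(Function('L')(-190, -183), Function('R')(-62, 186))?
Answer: Rational(-3231, 4) ≈ -807.75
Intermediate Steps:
Function('L')(S, I) = Mul(4, S)
Function('R')(g, T) = Rational(-191, 4) (Function('R')(g, T) = Add(2, Mul(Rational(1, 4), -199)) = Add(2, Rational(-199, 4)) = Rational(-191, 4))
Add(Function('L')(-190, -183), Function('R')(-62, 186)) = Add(Mul(4, -190), Rational(-191, 4)) = Add(-760, Rational(-191, 4)) = Rational(-3231, 4)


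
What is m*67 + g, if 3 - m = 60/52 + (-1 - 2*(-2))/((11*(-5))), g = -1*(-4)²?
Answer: 79613/715 ≈ 111.35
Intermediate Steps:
g = -16 (g = -1*16 = -16)
m = 1359/715 (m = 3 - (60/52 + (-1 - 2*(-2))/((11*(-5)))) = 3 - (60*(1/52) + (-1 + 4)/(-55)) = 3 - (15/13 + 3*(-1/55)) = 3 - (15/13 - 3/55) = 3 - 1*786/715 = 3 - 786/715 = 1359/715 ≈ 1.9007)
m*67 + g = (1359/715)*67 - 16 = 91053/715 - 16 = 79613/715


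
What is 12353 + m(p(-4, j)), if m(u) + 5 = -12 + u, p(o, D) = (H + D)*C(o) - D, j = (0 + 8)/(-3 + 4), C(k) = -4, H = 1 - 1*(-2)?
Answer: 12284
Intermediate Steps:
H = 3 (H = 1 + 2 = 3)
j = 8 (j = 8/1 = 8*1 = 8)
p(o, D) = -12 - 5*D (p(o, D) = (3 + D)*(-4) - D = (-12 - 4*D) - D = -12 - 5*D)
m(u) = -17 + u (m(u) = -5 + (-12 + u) = -17 + u)
12353 + m(p(-4, j)) = 12353 + (-17 + (-12 - 5*8)) = 12353 + (-17 + (-12 - 40)) = 12353 + (-17 - 52) = 12353 - 69 = 12284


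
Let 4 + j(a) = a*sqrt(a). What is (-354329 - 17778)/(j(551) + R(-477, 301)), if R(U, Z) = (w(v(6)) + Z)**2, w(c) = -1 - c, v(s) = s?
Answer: -32161952224/7303206473 + 205030957*sqrt(551)/7303206473 ≈ -3.7448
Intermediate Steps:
R(U, Z) = (-7 + Z)**2 (R(U, Z) = ((-1 - 1*6) + Z)**2 = ((-1 - 6) + Z)**2 = (-7 + Z)**2)
j(a) = -4 + a**(3/2) (j(a) = -4 + a*sqrt(a) = -4 + a**(3/2))
(-354329 - 17778)/(j(551) + R(-477, 301)) = (-354329 - 17778)/((-4 + 551**(3/2)) + (-7 + 301)**2) = -372107/((-4 + 551*sqrt(551)) + 294**2) = -372107/((-4 + 551*sqrt(551)) + 86436) = -372107/(86432 + 551*sqrt(551))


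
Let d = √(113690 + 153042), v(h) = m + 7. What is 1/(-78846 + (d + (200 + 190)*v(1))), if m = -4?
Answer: -19419/1508323561 - √66683/3016647122 ≈ -1.2960e-5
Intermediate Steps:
v(h) = 3 (v(h) = -4 + 7 = 3)
d = 2*√66683 (d = √266732 = 2*√66683 ≈ 516.46)
1/(-78846 + (d + (200 + 190)*v(1))) = 1/(-78846 + (2*√66683 + (200 + 190)*3)) = 1/(-78846 + (2*√66683 + 390*3)) = 1/(-78846 + (2*√66683 + 1170)) = 1/(-78846 + (1170 + 2*√66683)) = 1/(-77676 + 2*√66683)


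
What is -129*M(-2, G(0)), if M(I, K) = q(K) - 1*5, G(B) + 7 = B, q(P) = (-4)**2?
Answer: -1419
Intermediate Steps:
q(P) = 16
G(B) = -7 + B
M(I, K) = 11 (M(I, K) = 16 - 1*5 = 16 - 5 = 11)
-129*M(-2, G(0)) = -129*11 = -1419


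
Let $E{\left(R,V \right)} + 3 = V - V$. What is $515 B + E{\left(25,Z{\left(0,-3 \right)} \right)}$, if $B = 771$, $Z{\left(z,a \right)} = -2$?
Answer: $397062$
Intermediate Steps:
$E{\left(R,V \right)} = -3$ ($E{\left(R,V \right)} = -3 + \left(V - V\right) = -3 + 0 = -3$)
$515 B + E{\left(25,Z{\left(0,-3 \right)} \right)} = 515 \cdot 771 - 3 = 397065 - 3 = 397062$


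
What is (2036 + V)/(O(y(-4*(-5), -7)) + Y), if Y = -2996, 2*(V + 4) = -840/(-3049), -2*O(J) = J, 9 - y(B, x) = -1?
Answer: -6195988/9150049 ≈ -0.67715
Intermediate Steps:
y(B, x) = 10 (y(B, x) = 9 - 1*(-1) = 9 + 1 = 10)
O(J) = -J/2
V = -11776/3049 (V = -4 + (-840/(-3049))/2 = -4 + (-840*(-1/3049))/2 = -4 + (½)*(840/3049) = -4 + 420/3049 = -11776/3049 ≈ -3.8623)
(2036 + V)/(O(y(-4*(-5), -7)) + Y) = (2036 - 11776/3049)/(-½*10 - 2996) = 6195988/(3049*(-5 - 2996)) = (6195988/3049)/(-3001) = (6195988/3049)*(-1/3001) = -6195988/9150049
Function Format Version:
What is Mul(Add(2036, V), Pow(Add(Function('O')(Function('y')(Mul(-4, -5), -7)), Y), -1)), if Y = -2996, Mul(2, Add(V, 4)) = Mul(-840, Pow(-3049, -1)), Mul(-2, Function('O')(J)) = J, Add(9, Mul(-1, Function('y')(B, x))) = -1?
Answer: Rational(-6195988, 9150049) ≈ -0.67715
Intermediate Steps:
Function('y')(B, x) = 10 (Function('y')(B, x) = Add(9, Mul(-1, -1)) = Add(9, 1) = 10)
Function('O')(J) = Mul(Rational(-1, 2), J)
V = Rational(-11776, 3049) (V = Add(-4, Mul(Rational(1, 2), Mul(-840, Pow(-3049, -1)))) = Add(-4, Mul(Rational(1, 2), Mul(-840, Rational(-1, 3049)))) = Add(-4, Mul(Rational(1, 2), Rational(840, 3049))) = Add(-4, Rational(420, 3049)) = Rational(-11776, 3049) ≈ -3.8623)
Mul(Add(2036, V), Pow(Add(Function('O')(Function('y')(Mul(-4, -5), -7)), Y), -1)) = Mul(Add(2036, Rational(-11776, 3049)), Pow(Add(Mul(Rational(-1, 2), 10), -2996), -1)) = Mul(Rational(6195988, 3049), Pow(Add(-5, -2996), -1)) = Mul(Rational(6195988, 3049), Pow(-3001, -1)) = Mul(Rational(6195988, 3049), Rational(-1, 3001)) = Rational(-6195988, 9150049)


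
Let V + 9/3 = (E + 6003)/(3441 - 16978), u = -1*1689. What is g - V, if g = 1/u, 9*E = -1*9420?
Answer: 76949689/22863993 ≈ 3.3655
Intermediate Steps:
u = -1689
E = -3140/3 (E = (-1*9420)/9 = (1/9)*(-9420) = -3140/3 ≈ -1046.7)
g = -1/1689 (g = 1/(-1689) = -1/1689 ≈ -0.00059207)
V = -136702/40611 (V = -3 + (-3140/3 + 6003)/(3441 - 16978) = -3 + (14869/3)/(-13537) = -3 + (14869/3)*(-1/13537) = -3 - 14869/40611 = -136702/40611 ≈ -3.3661)
g - V = -1/1689 - 1*(-136702/40611) = -1/1689 + 136702/40611 = 76949689/22863993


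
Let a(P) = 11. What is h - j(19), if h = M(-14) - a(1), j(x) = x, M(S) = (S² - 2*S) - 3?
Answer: 191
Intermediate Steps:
M(S) = -3 + S² - 2*S
h = 210 (h = (-3 + (-14)² - 2*(-14)) - 1*11 = (-3 + 196 + 28) - 11 = 221 - 11 = 210)
h - j(19) = 210 - 1*19 = 210 - 19 = 191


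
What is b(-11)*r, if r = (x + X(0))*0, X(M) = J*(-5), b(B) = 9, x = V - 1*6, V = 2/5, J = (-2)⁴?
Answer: 0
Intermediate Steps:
J = 16
V = ⅖ (V = 2*(⅕) = ⅖ ≈ 0.40000)
x = -28/5 (x = ⅖ - 1*6 = ⅖ - 6 = -28/5 ≈ -5.6000)
X(M) = -80 (X(M) = 16*(-5) = -80)
r = 0 (r = (-28/5 - 80)*0 = -428/5*0 = 0)
b(-11)*r = 9*0 = 0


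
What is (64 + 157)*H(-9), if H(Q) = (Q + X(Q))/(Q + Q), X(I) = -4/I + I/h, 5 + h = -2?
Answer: 50609/567 ≈ 89.257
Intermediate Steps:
h = -7 (h = -5 - 2 = -7)
X(I) = -4/I - I/7 (X(I) = -4/I + I/(-7) = -4/I + I*(-1/7) = -4/I - I/7)
H(Q) = (-4/Q + 6*Q/7)/(2*Q) (H(Q) = (Q + (-4/Q - Q/7))/(Q + Q) = (-4/Q + 6*Q/7)/((2*Q)) = (-4/Q + 6*Q/7)*(1/(2*Q)) = (-4/Q + 6*Q/7)/(2*Q))
(64 + 157)*H(-9) = (64 + 157)*(3/7 - 2/(-9)**2) = 221*(3/7 - 2*1/81) = 221*(3/7 - 2/81) = 221*(229/567) = 50609/567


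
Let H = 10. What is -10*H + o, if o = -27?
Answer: -127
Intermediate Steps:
-10*H + o = -10*10 - 27 = -100 - 27 = -127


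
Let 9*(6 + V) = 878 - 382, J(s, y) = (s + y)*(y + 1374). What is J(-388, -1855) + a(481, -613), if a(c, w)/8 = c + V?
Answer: 9748115/9 ≈ 1.0831e+6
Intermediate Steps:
J(s, y) = (1374 + y)*(s + y) (J(s, y) = (s + y)*(1374 + y) = (1374 + y)*(s + y))
V = 442/9 (V = -6 + (878 - 382)/9 = -6 + (1/9)*496 = -6 + 496/9 = 442/9 ≈ 49.111)
a(c, w) = 3536/9 + 8*c (a(c, w) = 8*(c + 442/9) = 8*(442/9 + c) = 3536/9 + 8*c)
J(-388, -1855) + a(481, -613) = ((-1855)**2 + 1374*(-388) + 1374*(-1855) - 388*(-1855)) + (3536/9 + 8*481) = (3441025 - 533112 - 2548770 + 719740) + (3536/9 + 3848) = 1078883 + 38168/9 = 9748115/9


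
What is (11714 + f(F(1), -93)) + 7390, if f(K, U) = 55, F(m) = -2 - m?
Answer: 19159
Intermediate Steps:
(11714 + f(F(1), -93)) + 7390 = (11714 + 55) + 7390 = 11769 + 7390 = 19159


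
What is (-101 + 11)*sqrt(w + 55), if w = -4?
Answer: -90*sqrt(51) ≈ -642.73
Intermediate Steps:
(-101 + 11)*sqrt(w + 55) = (-101 + 11)*sqrt(-4 + 55) = -90*sqrt(51)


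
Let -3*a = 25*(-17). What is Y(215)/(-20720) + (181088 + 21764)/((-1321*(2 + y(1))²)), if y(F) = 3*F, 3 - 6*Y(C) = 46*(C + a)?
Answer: -14806097729/2463400800 ≈ -6.0104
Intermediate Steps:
a = 425/3 (a = -25*(-17)/3 = -⅓*(-425) = 425/3 ≈ 141.67)
Y(C) = -19541/18 - 23*C/3 (Y(C) = ½ - 23*(C + 425/3)/3 = ½ - 23*(425/3 + C)/3 = ½ - (19550/3 + 46*C)/6 = ½ + (-9775/9 - 23*C/3) = -19541/18 - 23*C/3)
Y(215)/(-20720) + (181088 + 21764)/((-1321*(2 + y(1))²)) = (-19541/18 - 23/3*215)/(-20720) + (181088 + 21764)/((-1321*(2 + 3*1)²)) = (-19541/18 - 4945/3)*(-1/20720) + 202852/((-1321*(2 + 3)²)) = -49211/18*(-1/20720) + 202852/((-1321*5²)) = 49211/372960 + 202852/((-1321*25)) = 49211/372960 + 202852/(-33025) = 49211/372960 + 202852*(-1/33025) = 49211/372960 - 202852/33025 = -14806097729/2463400800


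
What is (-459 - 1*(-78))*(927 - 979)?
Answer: 19812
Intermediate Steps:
(-459 - 1*(-78))*(927 - 979) = (-459 + 78)*(-52) = -381*(-52) = 19812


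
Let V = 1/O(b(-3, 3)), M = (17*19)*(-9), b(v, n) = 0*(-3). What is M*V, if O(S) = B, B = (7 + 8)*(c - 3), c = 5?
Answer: -969/10 ≈ -96.900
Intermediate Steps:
b(v, n) = 0
B = 30 (B = (7 + 8)*(5 - 3) = 15*2 = 30)
O(S) = 30
M = -2907 (M = 323*(-9) = -2907)
V = 1/30 ≈ 0.033333
M*V = -2907*1/30 = -969/10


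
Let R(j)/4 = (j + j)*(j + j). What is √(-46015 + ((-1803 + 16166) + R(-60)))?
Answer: 2*√6487 ≈ 161.08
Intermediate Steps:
R(j) = 16*j² (R(j) = 4*((j + j)*(j + j)) = 4*((2*j)*(2*j)) = 4*(4*j²) = 16*j²)
√(-46015 + ((-1803 + 16166) + R(-60))) = √(-46015 + ((-1803 + 16166) + 16*(-60)²)) = √(-46015 + (14363 + 16*3600)) = √(-46015 + (14363 + 57600)) = √(-46015 + 71963) = √25948 = 2*√6487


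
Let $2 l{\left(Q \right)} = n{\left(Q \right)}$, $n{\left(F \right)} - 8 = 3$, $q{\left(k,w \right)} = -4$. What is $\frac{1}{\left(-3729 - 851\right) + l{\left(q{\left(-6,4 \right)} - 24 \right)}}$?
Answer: $- \frac{2}{9149} \approx -0.0002186$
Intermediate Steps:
$n{\left(F \right)} = 11$ ($n{\left(F \right)} = 8 + 3 = 11$)
$l{\left(Q \right)} = \frac{11}{2}$ ($l{\left(Q \right)} = \frac{1}{2} \cdot 11 = \frac{11}{2}$)
$\frac{1}{\left(-3729 - 851\right) + l{\left(q{\left(-6,4 \right)} - 24 \right)}} = \frac{1}{\left(-3729 - 851\right) + \frac{11}{2}} = \frac{1}{-4580 + \frac{11}{2}} = \frac{1}{- \frac{9149}{2}} = - \frac{2}{9149}$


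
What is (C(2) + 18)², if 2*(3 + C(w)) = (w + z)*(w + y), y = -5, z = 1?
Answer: 441/4 ≈ 110.25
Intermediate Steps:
C(w) = -3 + (1 + w)*(-5 + w)/2 (C(w) = -3 + ((w + 1)*(w - 5))/2 = -3 + ((1 + w)*(-5 + w))/2 = -3 + (1 + w)*(-5 + w)/2)
(C(2) + 18)² = ((-11/2 + (½)*2² - 2*2) + 18)² = ((-11/2 + (½)*4 - 4) + 18)² = ((-11/2 + 2 - 4) + 18)² = (-15/2 + 18)² = (21/2)² = 441/4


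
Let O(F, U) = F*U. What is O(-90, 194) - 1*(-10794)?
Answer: -6666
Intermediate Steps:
O(-90, 194) - 1*(-10794) = -90*194 - 1*(-10794) = -17460 + 10794 = -6666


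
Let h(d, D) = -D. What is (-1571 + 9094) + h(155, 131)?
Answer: 7392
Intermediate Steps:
(-1571 + 9094) + h(155, 131) = (-1571 + 9094) - 1*131 = 7523 - 131 = 7392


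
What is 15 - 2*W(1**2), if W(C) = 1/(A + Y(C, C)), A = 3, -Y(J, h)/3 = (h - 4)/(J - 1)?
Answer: 15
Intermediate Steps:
Y(J, h) = -3*(-4 + h)/(-1 + J) (Y(J, h) = -3*(h - 4)/(J - 1) = -3*(-4 + h)/(-1 + J))
W(C) = 1/(3 + 3*(4 - C)/(-1 + C))
15 - 2*W(1**2) = 15 - 2*(-1/9 + (1/9)*1**2) = 15 - 2*(-1/9 + (1/9)*1) = 15 - 2*(-1/9 + 1/9) = 15 - 2*0 = 15 + 0 = 15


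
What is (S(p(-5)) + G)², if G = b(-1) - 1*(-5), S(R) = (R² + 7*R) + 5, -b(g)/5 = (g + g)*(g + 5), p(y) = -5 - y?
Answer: 2500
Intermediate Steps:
b(g) = -10*g*(5 + g) (b(g) = -5*(g + g)*(g + 5) = -5*2*g*(5 + g) = -10*g*(5 + g))
S(R) = 5 + R² + 7*R
G = 45 (G = -10*(-1)*(5 - 1) - 1*(-5) = -10*(-1)*4 + 5 = 40 + 5 = 45)
(S(p(-5)) + G)² = ((5 + (-5 - 1*(-5))² + 7*(-5 - 1*(-5))) + 45)² = ((5 + (-5 + 5)² + 7*(-5 + 5)) + 45)² = ((5 + 0² + 7*0) + 45)² = ((5 + 0 + 0) + 45)² = (5 + 45)² = 50² = 2500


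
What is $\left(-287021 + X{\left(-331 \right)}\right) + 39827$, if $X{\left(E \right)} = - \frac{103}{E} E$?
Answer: $-247297$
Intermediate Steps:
$X{\left(E \right)} = -103$
$\left(-287021 + X{\left(-331 \right)}\right) + 39827 = \left(-287021 - 103\right) + 39827 = -287124 + 39827 = -247297$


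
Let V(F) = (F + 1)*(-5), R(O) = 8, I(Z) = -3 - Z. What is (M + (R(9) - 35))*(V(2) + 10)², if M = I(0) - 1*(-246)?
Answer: 5400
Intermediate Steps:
V(F) = -5 - 5*F (V(F) = (1 + F)*(-5) = -5 - 5*F)
M = 243 (M = (-3 - 1*0) - 1*(-246) = (-3 + 0) + 246 = -3 + 246 = 243)
(M + (R(9) - 35))*(V(2) + 10)² = (243 + (8 - 35))*((-5 - 5*2) + 10)² = (243 - 27)*((-5 - 10) + 10)² = 216*(-15 + 10)² = 216*(-5)² = 216*25 = 5400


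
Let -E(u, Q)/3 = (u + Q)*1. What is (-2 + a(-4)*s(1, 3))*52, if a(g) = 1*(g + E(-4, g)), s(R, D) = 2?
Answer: 1976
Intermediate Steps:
E(u, Q) = -3*Q - 3*u (E(u, Q) = -3*(u + Q) = -3*(Q + u) = -3*Q - 3*u)
a(g) = 12 - 2*g (a(g) = 1*(g + (-3*g - 3*(-4))) = 1*(g + (-3*g + 12)) = 1*(g + (12 - 3*g)) = 1*(12 - 2*g) = 12 - 2*g)
(-2 + a(-4)*s(1, 3))*52 = (-2 + (12 - 2*(-4))*2)*52 = (-2 + (12 + 8)*2)*52 = (-2 + 20*2)*52 = (-2 + 40)*52 = 38*52 = 1976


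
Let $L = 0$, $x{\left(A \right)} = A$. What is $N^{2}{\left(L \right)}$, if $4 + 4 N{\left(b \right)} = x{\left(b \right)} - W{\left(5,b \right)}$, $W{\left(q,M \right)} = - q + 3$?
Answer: $\frac{1}{4} \approx 0.25$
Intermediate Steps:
$W{\left(q,M \right)} = 3 - q$
$N{\left(b \right)} = - \frac{1}{2} + \frac{b}{4}$ ($N{\left(b \right)} = -1 + \frac{b - \left(3 - 5\right)}{4} = -1 + \frac{b - -2}{4} = -1 + \frac{b + 2}{4} = -1 + \frac{2 + b}{4} = -1 + \left(\frac{1}{2} + \frac{b}{4}\right) = - \frac{1}{2} + \frac{b}{4}$)
$N^{2}{\left(L \right)} = \left(- \frac{1}{2} + \frac{1}{4} \cdot 0\right)^{2} = \left(- \frac{1}{2} + 0\right)^{2} = \left(- \frac{1}{2}\right)^{2} = \frac{1}{4}$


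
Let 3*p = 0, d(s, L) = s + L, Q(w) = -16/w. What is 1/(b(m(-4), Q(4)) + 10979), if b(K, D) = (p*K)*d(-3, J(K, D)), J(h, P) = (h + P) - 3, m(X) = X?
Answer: 1/10979 ≈ 9.1083e-5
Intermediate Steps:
J(h, P) = -3 + P + h (J(h, P) = (P + h) - 3 = -3 + P + h)
d(s, L) = L + s
p = 0 (p = (⅓)*0 = 0)
b(K, D) = 0 (b(K, D) = (0*K)*((-3 + D + K) - 3) = 0*(-6 + D + K) = 0)
1/(b(m(-4), Q(4)) + 10979) = 1/(0 + 10979) = 1/10979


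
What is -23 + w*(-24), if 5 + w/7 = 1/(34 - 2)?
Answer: 3247/4 ≈ 811.75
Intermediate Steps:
w = -1113/32 (w = -35 + 7/(34 - 2) = -35 + 7/32 = -1113/32 ≈ -34.781)
-23 + w*(-24) = -23 - 1113/32*(-24) = -23 + 3339/4 = 3247/4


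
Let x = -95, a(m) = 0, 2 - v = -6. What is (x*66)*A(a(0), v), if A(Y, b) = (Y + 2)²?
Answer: -25080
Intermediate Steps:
v = 8 (v = 2 - 1*(-6) = 2 + 6 = 8)
A(Y, b) = (2 + Y)²
(x*66)*A(a(0), v) = (-95*66)*(2 + 0)² = -6270*2² = -6270*4 = -25080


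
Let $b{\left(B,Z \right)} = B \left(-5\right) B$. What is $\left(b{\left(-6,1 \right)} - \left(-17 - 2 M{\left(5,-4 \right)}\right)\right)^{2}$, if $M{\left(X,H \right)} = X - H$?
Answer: $21025$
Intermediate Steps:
$b{\left(B,Z \right)} = - 5 B^{2}$ ($b{\left(B,Z \right)} = - 5 B B = - 5 B^{2}$)
$\left(b{\left(-6,1 \right)} - \left(-17 - 2 M{\left(5,-4 \right)}\right)\right)^{2} = \left(- 5 \left(-6\right)^{2} - \left(-17 - 2 \left(5 - -4\right)\right)\right)^{2} = \left(\left(-5\right) 36 - \left(-17 - 2 \left(5 + 4\right)\right)\right)^{2} = \left(-180 + \left(\left(-4 + 2 \cdot 9\right) + 21\right)\right)^{2} = \left(-180 + \left(\left(-4 + 18\right) + 21\right)\right)^{2} = \left(-180 + \left(14 + 21\right)\right)^{2} = \left(-180 + 35\right)^{2} = \left(-145\right)^{2} = 21025$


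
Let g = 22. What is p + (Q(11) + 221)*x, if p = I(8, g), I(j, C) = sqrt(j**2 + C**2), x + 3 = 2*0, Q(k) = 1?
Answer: -666 + 2*sqrt(137) ≈ -642.59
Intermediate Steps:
x = -3 (x = -3 + 2*0 = -3 + 0 = -3)
I(j, C) = sqrt(C**2 + j**2)
p = 2*sqrt(137) (p = sqrt(22**2 + 8**2) = sqrt(484 + 64) = sqrt(548) = 2*sqrt(137) ≈ 23.409)
p + (Q(11) + 221)*x = 2*sqrt(137) + (1 + 221)*(-3) = 2*sqrt(137) + 222*(-3) = 2*sqrt(137) - 666 = -666 + 2*sqrt(137)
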